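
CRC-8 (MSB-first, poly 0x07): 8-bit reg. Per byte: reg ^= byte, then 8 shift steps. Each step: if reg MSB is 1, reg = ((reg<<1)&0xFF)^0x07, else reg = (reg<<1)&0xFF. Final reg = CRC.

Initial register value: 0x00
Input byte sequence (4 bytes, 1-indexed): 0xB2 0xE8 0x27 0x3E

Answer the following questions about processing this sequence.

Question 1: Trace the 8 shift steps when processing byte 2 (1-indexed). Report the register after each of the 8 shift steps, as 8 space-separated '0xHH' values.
After byte 1 (0xB2): reg=0x17
Register before byte 2: 0x17
After XOR with byte 0xE8: 0xFF

Answer: 0xF9 0xF5 0xED 0xDD 0xBD 0x7D 0xFA 0xF3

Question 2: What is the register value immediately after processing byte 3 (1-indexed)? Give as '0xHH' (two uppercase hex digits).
After byte 1 (0xB2): reg=0x17
After byte 2 (0xE8): reg=0xF3
After byte 3 (0x27): reg=0x22

Answer: 0x22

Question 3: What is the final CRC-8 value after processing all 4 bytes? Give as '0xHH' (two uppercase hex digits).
After byte 1 (0xB2): reg=0x17
After byte 2 (0xE8): reg=0xF3
After byte 3 (0x27): reg=0x22
After byte 4 (0x3E): reg=0x54

Answer: 0x54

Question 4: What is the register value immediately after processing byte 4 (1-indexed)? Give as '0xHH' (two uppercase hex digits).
After byte 1 (0xB2): reg=0x17
After byte 2 (0xE8): reg=0xF3
After byte 3 (0x27): reg=0x22
After byte 4 (0x3E): reg=0x54

Answer: 0x54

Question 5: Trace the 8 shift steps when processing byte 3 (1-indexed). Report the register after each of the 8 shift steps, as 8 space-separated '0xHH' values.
Answer: 0xAF 0x59 0xB2 0x63 0xC6 0x8B 0x11 0x22

Derivation:
After byte 1 (0xB2): reg=0x17
After byte 2 (0xE8): reg=0xF3
Register before byte 3: 0xF3
After XOR with byte 0x27: 0xD4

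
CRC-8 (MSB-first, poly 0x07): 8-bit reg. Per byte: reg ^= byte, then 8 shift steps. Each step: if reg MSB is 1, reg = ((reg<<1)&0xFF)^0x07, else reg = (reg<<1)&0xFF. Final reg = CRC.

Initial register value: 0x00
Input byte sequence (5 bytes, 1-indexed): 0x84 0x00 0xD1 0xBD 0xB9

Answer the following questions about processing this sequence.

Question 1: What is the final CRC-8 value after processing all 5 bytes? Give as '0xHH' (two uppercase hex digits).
After byte 1 (0x84): reg=0x95
After byte 2 (0x00): reg=0xE2
After byte 3 (0xD1): reg=0x99
After byte 4 (0xBD): reg=0xFC
After byte 5 (0xB9): reg=0xDC

Answer: 0xDC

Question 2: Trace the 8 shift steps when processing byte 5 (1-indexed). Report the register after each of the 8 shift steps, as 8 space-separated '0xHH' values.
After byte 1 (0x84): reg=0x95
After byte 2 (0x00): reg=0xE2
After byte 3 (0xD1): reg=0x99
After byte 4 (0xBD): reg=0xFC
Register before byte 5: 0xFC
After XOR with byte 0xB9: 0x45

Answer: 0x8A 0x13 0x26 0x4C 0x98 0x37 0x6E 0xDC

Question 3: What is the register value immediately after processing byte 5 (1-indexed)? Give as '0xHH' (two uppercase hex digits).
After byte 1 (0x84): reg=0x95
After byte 2 (0x00): reg=0xE2
After byte 3 (0xD1): reg=0x99
After byte 4 (0xBD): reg=0xFC
After byte 5 (0xB9): reg=0xDC

Answer: 0xDC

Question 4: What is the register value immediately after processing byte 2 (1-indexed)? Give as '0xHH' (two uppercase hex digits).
After byte 1 (0x84): reg=0x95
After byte 2 (0x00): reg=0xE2

Answer: 0xE2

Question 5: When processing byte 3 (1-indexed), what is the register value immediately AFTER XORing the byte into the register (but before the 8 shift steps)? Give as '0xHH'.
Register before byte 3: 0xE2
Byte 3: 0xD1
0xE2 XOR 0xD1 = 0x33

Answer: 0x33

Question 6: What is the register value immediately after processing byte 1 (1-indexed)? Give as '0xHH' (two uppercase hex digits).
After byte 1 (0x84): reg=0x95

Answer: 0x95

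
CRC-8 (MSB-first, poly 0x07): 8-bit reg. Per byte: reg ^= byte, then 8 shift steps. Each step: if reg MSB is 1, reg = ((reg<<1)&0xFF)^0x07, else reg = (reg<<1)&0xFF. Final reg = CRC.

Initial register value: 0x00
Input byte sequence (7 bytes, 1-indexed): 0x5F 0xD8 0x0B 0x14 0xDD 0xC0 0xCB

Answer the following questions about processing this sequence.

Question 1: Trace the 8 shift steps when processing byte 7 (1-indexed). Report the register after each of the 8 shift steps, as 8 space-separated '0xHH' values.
Answer: 0xB2 0x63 0xC6 0x8B 0x11 0x22 0x44 0x88

Derivation:
After byte 1 (0x5F): reg=0x9A
After byte 2 (0xD8): reg=0xC9
After byte 3 (0x0B): reg=0x40
After byte 4 (0x14): reg=0xAB
After byte 5 (0xDD): reg=0x45
After byte 6 (0xC0): reg=0x92
Register before byte 7: 0x92
After XOR with byte 0xCB: 0x59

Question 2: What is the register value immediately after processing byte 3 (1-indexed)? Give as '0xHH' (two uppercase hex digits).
Answer: 0x40

Derivation:
After byte 1 (0x5F): reg=0x9A
After byte 2 (0xD8): reg=0xC9
After byte 3 (0x0B): reg=0x40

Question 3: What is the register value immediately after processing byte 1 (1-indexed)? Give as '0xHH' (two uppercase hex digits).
After byte 1 (0x5F): reg=0x9A

Answer: 0x9A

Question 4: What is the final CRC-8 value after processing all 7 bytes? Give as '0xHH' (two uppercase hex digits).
After byte 1 (0x5F): reg=0x9A
After byte 2 (0xD8): reg=0xC9
After byte 3 (0x0B): reg=0x40
After byte 4 (0x14): reg=0xAB
After byte 5 (0xDD): reg=0x45
After byte 6 (0xC0): reg=0x92
After byte 7 (0xCB): reg=0x88

Answer: 0x88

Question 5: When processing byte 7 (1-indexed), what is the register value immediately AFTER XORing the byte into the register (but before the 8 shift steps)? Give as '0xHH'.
Register before byte 7: 0x92
Byte 7: 0xCB
0x92 XOR 0xCB = 0x59

Answer: 0x59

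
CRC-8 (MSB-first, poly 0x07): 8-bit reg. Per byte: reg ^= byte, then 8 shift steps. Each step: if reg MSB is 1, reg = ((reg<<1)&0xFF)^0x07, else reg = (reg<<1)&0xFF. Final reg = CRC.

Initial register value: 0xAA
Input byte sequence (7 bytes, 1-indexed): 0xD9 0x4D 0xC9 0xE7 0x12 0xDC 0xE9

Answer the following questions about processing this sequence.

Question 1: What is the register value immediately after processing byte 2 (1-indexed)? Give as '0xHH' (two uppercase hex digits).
After byte 1 (0xD9): reg=0x5E
After byte 2 (0x4D): reg=0x79

Answer: 0x79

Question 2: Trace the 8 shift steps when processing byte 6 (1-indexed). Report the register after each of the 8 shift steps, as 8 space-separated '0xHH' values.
After byte 1 (0xD9): reg=0x5E
After byte 2 (0x4D): reg=0x79
After byte 3 (0xC9): reg=0x19
After byte 4 (0xE7): reg=0xF4
After byte 5 (0x12): reg=0xBC
Register before byte 6: 0xBC
After XOR with byte 0xDC: 0x60

Answer: 0xC0 0x87 0x09 0x12 0x24 0x48 0x90 0x27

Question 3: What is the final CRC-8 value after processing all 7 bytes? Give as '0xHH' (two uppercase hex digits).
Answer: 0x64

Derivation:
After byte 1 (0xD9): reg=0x5E
After byte 2 (0x4D): reg=0x79
After byte 3 (0xC9): reg=0x19
After byte 4 (0xE7): reg=0xF4
After byte 5 (0x12): reg=0xBC
After byte 6 (0xDC): reg=0x27
After byte 7 (0xE9): reg=0x64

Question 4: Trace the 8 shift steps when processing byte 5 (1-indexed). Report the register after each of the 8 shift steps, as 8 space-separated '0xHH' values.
Answer: 0xCB 0x91 0x25 0x4A 0x94 0x2F 0x5E 0xBC

Derivation:
After byte 1 (0xD9): reg=0x5E
After byte 2 (0x4D): reg=0x79
After byte 3 (0xC9): reg=0x19
After byte 4 (0xE7): reg=0xF4
Register before byte 5: 0xF4
After XOR with byte 0x12: 0xE6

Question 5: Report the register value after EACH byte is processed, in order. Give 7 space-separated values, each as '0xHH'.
0x5E 0x79 0x19 0xF4 0xBC 0x27 0x64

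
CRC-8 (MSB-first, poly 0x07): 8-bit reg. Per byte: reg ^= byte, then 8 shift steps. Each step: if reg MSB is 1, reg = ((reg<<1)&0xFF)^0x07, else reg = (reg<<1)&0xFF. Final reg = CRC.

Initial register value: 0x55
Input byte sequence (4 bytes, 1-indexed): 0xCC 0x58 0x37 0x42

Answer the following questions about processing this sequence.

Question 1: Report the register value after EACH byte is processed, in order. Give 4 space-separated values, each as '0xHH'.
0xC6 0xD3 0xB2 0xDE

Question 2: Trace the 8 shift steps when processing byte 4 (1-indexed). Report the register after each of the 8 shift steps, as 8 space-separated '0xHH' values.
Answer: 0xE7 0xC9 0x95 0x2D 0x5A 0xB4 0x6F 0xDE

Derivation:
After byte 1 (0xCC): reg=0xC6
After byte 2 (0x58): reg=0xD3
After byte 3 (0x37): reg=0xB2
Register before byte 4: 0xB2
After XOR with byte 0x42: 0xF0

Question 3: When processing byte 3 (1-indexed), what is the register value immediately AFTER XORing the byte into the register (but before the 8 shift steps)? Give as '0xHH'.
Answer: 0xE4

Derivation:
Register before byte 3: 0xD3
Byte 3: 0x37
0xD3 XOR 0x37 = 0xE4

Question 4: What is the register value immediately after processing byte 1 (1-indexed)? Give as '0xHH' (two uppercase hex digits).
Answer: 0xC6

Derivation:
After byte 1 (0xCC): reg=0xC6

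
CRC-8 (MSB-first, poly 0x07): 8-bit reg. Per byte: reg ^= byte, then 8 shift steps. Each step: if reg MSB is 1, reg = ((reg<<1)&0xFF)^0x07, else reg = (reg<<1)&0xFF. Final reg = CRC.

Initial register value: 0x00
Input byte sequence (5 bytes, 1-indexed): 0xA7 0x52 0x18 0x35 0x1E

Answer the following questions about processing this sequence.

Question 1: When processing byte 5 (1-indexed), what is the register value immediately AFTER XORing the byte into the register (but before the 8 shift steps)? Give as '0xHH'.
Answer: 0x05

Derivation:
Register before byte 5: 0x1B
Byte 5: 0x1E
0x1B XOR 0x1E = 0x05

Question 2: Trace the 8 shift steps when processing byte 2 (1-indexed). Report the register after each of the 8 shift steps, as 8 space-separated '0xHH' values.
After byte 1 (0xA7): reg=0x7C
Register before byte 2: 0x7C
After XOR with byte 0x52: 0x2E

Answer: 0x5C 0xB8 0x77 0xEE 0xDB 0xB1 0x65 0xCA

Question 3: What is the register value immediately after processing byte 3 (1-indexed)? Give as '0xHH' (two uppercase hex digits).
Answer: 0x30

Derivation:
After byte 1 (0xA7): reg=0x7C
After byte 2 (0x52): reg=0xCA
After byte 3 (0x18): reg=0x30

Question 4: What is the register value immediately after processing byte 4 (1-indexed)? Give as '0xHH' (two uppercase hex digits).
After byte 1 (0xA7): reg=0x7C
After byte 2 (0x52): reg=0xCA
After byte 3 (0x18): reg=0x30
After byte 4 (0x35): reg=0x1B

Answer: 0x1B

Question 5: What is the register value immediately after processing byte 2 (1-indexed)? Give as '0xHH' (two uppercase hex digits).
After byte 1 (0xA7): reg=0x7C
After byte 2 (0x52): reg=0xCA

Answer: 0xCA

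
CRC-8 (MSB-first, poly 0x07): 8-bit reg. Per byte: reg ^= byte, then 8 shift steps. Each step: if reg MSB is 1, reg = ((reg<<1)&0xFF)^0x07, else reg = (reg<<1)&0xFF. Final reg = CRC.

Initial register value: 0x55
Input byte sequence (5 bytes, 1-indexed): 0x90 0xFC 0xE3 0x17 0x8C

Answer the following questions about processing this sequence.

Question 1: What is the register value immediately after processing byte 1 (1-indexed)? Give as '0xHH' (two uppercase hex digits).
After byte 1 (0x90): reg=0x55

Answer: 0x55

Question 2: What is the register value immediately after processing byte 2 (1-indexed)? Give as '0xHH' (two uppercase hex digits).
Answer: 0x56

Derivation:
After byte 1 (0x90): reg=0x55
After byte 2 (0xFC): reg=0x56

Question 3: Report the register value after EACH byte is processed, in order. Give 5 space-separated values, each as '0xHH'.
0x55 0x56 0x02 0x6B 0xBB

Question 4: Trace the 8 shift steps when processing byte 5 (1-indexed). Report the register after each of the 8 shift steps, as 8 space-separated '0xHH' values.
Answer: 0xC9 0x95 0x2D 0x5A 0xB4 0x6F 0xDE 0xBB

Derivation:
After byte 1 (0x90): reg=0x55
After byte 2 (0xFC): reg=0x56
After byte 3 (0xE3): reg=0x02
After byte 4 (0x17): reg=0x6B
Register before byte 5: 0x6B
After XOR with byte 0x8C: 0xE7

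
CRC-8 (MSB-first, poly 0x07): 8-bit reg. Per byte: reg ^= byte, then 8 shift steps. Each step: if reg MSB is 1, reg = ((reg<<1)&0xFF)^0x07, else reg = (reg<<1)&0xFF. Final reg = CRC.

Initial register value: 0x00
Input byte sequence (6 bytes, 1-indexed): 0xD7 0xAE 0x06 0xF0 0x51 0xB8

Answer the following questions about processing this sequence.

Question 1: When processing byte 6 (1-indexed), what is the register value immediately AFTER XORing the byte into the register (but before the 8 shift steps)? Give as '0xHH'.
Register before byte 6: 0xA6
Byte 6: 0xB8
0xA6 XOR 0xB8 = 0x1E

Answer: 0x1E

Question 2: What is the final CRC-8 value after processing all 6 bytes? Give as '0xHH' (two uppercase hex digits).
Answer: 0x5A

Derivation:
After byte 1 (0xD7): reg=0x2B
After byte 2 (0xAE): reg=0x92
After byte 3 (0x06): reg=0xE5
After byte 4 (0xF0): reg=0x6B
After byte 5 (0x51): reg=0xA6
After byte 6 (0xB8): reg=0x5A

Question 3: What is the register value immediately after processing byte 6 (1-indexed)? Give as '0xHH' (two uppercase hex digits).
After byte 1 (0xD7): reg=0x2B
After byte 2 (0xAE): reg=0x92
After byte 3 (0x06): reg=0xE5
After byte 4 (0xF0): reg=0x6B
After byte 5 (0x51): reg=0xA6
After byte 6 (0xB8): reg=0x5A

Answer: 0x5A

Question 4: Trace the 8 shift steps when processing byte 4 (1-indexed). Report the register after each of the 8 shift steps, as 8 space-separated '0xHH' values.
After byte 1 (0xD7): reg=0x2B
After byte 2 (0xAE): reg=0x92
After byte 3 (0x06): reg=0xE5
Register before byte 4: 0xE5
After XOR with byte 0xF0: 0x15

Answer: 0x2A 0x54 0xA8 0x57 0xAE 0x5B 0xB6 0x6B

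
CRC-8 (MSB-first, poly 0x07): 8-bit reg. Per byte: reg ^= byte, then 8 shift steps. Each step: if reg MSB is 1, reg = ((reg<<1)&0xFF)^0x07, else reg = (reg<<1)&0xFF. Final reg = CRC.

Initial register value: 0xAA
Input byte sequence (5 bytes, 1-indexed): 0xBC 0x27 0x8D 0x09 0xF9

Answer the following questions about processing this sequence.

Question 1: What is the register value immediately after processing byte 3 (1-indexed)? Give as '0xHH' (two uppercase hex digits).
After byte 1 (0xBC): reg=0x62
After byte 2 (0x27): reg=0xDC
After byte 3 (0x8D): reg=0xB0

Answer: 0xB0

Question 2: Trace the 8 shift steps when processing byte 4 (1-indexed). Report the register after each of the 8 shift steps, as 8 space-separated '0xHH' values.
After byte 1 (0xBC): reg=0x62
After byte 2 (0x27): reg=0xDC
After byte 3 (0x8D): reg=0xB0
Register before byte 4: 0xB0
After XOR with byte 0x09: 0xB9

Answer: 0x75 0xEA 0xD3 0xA1 0x45 0x8A 0x13 0x26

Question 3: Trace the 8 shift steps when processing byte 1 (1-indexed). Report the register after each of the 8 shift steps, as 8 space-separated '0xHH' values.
Answer: 0x2C 0x58 0xB0 0x67 0xCE 0x9B 0x31 0x62

Derivation:
Register before byte 1: 0xAA
After XOR with byte 0xBC: 0x16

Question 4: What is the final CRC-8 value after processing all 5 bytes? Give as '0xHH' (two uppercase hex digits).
Answer: 0x13

Derivation:
After byte 1 (0xBC): reg=0x62
After byte 2 (0x27): reg=0xDC
After byte 3 (0x8D): reg=0xB0
After byte 4 (0x09): reg=0x26
After byte 5 (0xF9): reg=0x13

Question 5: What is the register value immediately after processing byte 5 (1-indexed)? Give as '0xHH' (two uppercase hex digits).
Answer: 0x13

Derivation:
After byte 1 (0xBC): reg=0x62
After byte 2 (0x27): reg=0xDC
After byte 3 (0x8D): reg=0xB0
After byte 4 (0x09): reg=0x26
After byte 5 (0xF9): reg=0x13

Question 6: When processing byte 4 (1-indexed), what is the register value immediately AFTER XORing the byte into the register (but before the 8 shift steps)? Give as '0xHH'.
Register before byte 4: 0xB0
Byte 4: 0x09
0xB0 XOR 0x09 = 0xB9

Answer: 0xB9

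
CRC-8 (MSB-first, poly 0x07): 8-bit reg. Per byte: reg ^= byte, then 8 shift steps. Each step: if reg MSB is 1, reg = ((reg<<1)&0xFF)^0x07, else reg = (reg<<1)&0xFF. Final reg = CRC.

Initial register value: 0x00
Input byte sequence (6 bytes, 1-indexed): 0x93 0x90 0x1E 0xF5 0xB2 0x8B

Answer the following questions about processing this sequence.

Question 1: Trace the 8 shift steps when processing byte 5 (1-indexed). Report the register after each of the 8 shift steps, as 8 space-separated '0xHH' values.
Answer: 0x66 0xCC 0x9F 0x39 0x72 0xE4 0xCF 0x99

Derivation:
After byte 1 (0x93): reg=0xF0
After byte 2 (0x90): reg=0x27
After byte 3 (0x1E): reg=0xAF
After byte 4 (0xF5): reg=0x81
Register before byte 5: 0x81
After XOR with byte 0xB2: 0x33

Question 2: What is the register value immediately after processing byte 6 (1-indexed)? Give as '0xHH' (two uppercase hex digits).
After byte 1 (0x93): reg=0xF0
After byte 2 (0x90): reg=0x27
After byte 3 (0x1E): reg=0xAF
After byte 4 (0xF5): reg=0x81
After byte 5 (0xB2): reg=0x99
After byte 6 (0x8B): reg=0x7E

Answer: 0x7E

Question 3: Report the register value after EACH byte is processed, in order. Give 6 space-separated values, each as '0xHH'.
0xF0 0x27 0xAF 0x81 0x99 0x7E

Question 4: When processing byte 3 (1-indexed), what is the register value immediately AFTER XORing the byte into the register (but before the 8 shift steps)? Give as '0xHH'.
Register before byte 3: 0x27
Byte 3: 0x1E
0x27 XOR 0x1E = 0x39

Answer: 0x39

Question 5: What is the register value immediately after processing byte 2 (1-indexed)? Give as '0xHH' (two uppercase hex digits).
After byte 1 (0x93): reg=0xF0
After byte 2 (0x90): reg=0x27

Answer: 0x27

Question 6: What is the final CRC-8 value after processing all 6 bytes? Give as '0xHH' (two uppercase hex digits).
Answer: 0x7E

Derivation:
After byte 1 (0x93): reg=0xF0
After byte 2 (0x90): reg=0x27
After byte 3 (0x1E): reg=0xAF
After byte 4 (0xF5): reg=0x81
After byte 5 (0xB2): reg=0x99
After byte 6 (0x8B): reg=0x7E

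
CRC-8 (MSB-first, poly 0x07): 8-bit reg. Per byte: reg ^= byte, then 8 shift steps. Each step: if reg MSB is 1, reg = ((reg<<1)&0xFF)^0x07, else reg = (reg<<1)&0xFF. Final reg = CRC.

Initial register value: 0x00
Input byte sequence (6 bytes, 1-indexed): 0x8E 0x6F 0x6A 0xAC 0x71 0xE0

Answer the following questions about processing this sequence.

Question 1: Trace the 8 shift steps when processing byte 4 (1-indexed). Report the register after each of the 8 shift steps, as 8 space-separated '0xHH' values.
Answer: 0x5F 0xBE 0x7B 0xF6 0xEB 0xD1 0xA5 0x4D

Derivation:
After byte 1 (0x8E): reg=0xA3
After byte 2 (0x6F): reg=0x6A
After byte 3 (0x6A): reg=0x00
Register before byte 4: 0x00
After XOR with byte 0xAC: 0xAC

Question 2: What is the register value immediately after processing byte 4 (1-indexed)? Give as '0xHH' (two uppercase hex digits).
Answer: 0x4D

Derivation:
After byte 1 (0x8E): reg=0xA3
After byte 2 (0x6F): reg=0x6A
After byte 3 (0x6A): reg=0x00
After byte 4 (0xAC): reg=0x4D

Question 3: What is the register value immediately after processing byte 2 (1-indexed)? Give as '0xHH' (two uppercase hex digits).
After byte 1 (0x8E): reg=0xA3
After byte 2 (0x6F): reg=0x6A

Answer: 0x6A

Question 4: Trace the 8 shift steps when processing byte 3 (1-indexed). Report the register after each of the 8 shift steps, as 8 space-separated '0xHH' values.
After byte 1 (0x8E): reg=0xA3
After byte 2 (0x6F): reg=0x6A
Register before byte 3: 0x6A
After XOR with byte 0x6A: 0x00

Answer: 0x00 0x00 0x00 0x00 0x00 0x00 0x00 0x00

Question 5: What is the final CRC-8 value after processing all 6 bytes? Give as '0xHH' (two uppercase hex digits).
Answer: 0xAB

Derivation:
After byte 1 (0x8E): reg=0xA3
After byte 2 (0x6F): reg=0x6A
After byte 3 (0x6A): reg=0x00
After byte 4 (0xAC): reg=0x4D
After byte 5 (0x71): reg=0xB4
After byte 6 (0xE0): reg=0xAB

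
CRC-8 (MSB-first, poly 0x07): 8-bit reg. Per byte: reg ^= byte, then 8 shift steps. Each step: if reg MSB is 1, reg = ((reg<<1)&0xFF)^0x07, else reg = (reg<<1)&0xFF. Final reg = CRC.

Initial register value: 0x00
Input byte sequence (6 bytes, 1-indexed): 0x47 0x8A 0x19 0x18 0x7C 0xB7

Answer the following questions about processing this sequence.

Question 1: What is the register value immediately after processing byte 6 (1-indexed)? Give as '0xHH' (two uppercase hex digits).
After byte 1 (0x47): reg=0xD2
After byte 2 (0x8A): reg=0x8F
After byte 3 (0x19): reg=0xEB
After byte 4 (0x18): reg=0xD7
After byte 5 (0x7C): reg=0x58
After byte 6 (0xB7): reg=0x83

Answer: 0x83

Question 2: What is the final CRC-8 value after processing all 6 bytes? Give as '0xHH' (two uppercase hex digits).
After byte 1 (0x47): reg=0xD2
After byte 2 (0x8A): reg=0x8F
After byte 3 (0x19): reg=0xEB
After byte 4 (0x18): reg=0xD7
After byte 5 (0x7C): reg=0x58
After byte 6 (0xB7): reg=0x83

Answer: 0x83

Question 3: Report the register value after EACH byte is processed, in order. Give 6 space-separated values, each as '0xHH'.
0xD2 0x8F 0xEB 0xD7 0x58 0x83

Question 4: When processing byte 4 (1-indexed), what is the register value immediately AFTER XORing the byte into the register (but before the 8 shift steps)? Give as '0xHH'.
Answer: 0xF3

Derivation:
Register before byte 4: 0xEB
Byte 4: 0x18
0xEB XOR 0x18 = 0xF3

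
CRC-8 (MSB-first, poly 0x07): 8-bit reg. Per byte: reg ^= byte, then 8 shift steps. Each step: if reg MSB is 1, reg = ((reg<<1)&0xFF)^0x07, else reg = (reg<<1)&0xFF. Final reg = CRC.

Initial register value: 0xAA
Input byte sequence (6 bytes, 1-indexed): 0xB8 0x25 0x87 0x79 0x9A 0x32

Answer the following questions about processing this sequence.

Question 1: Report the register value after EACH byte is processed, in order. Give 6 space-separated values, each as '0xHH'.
0x7E 0x86 0x07 0x7D 0xBB 0xB6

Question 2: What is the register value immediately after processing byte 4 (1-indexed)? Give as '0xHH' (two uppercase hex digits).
After byte 1 (0xB8): reg=0x7E
After byte 2 (0x25): reg=0x86
After byte 3 (0x87): reg=0x07
After byte 4 (0x79): reg=0x7D

Answer: 0x7D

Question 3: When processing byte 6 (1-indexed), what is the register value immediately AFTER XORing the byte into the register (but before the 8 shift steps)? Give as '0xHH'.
Answer: 0x89

Derivation:
Register before byte 6: 0xBB
Byte 6: 0x32
0xBB XOR 0x32 = 0x89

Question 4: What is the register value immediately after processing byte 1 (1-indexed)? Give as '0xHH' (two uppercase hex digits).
Answer: 0x7E

Derivation:
After byte 1 (0xB8): reg=0x7E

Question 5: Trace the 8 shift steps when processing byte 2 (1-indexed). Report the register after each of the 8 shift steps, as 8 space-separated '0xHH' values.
Answer: 0xB6 0x6B 0xD6 0xAB 0x51 0xA2 0x43 0x86

Derivation:
After byte 1 (0xB8): reg=0x7E
Register before byte 2: 0x7E
After XOR with byte 0x25: 0x5B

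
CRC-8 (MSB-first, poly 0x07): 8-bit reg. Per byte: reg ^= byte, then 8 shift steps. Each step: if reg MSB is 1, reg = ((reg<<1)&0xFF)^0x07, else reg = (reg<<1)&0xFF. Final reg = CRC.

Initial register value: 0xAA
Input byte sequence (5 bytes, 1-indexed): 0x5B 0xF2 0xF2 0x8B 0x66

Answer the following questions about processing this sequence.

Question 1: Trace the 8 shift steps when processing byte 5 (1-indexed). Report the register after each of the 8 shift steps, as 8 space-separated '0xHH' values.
Answer: 0x9E 0x3B 0x76 0xEC 0xDF 0xB9 0x75 0xEA

Derivation:
After byte 1 (0x5B): reg=0xD9
After byte 2 (0xF2): reg=0xD1
After byte 3 (0xF2): reg=0xE9
After byte 4 (0x8B): reg=0x29
Register before byte 5: 0x29
After XOR with byte 0x66: 0x4F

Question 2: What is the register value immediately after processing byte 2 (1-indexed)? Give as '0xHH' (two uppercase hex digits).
Answer: 0xD1

Derivation:
After byte 1 (0x5B): reg=0xD9
After byte 2 (0xF2): reg=0xD1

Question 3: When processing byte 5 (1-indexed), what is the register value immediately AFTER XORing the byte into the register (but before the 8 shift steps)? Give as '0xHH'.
Register before byte 5: 0x29
Byte 5: 0x66
0x29 XOR 0x66 = 0x4F

Answer: 0x4F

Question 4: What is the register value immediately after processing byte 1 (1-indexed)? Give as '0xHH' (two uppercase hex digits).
After byte 1 (0x5B): reg=0xD9

Answer: 0xD9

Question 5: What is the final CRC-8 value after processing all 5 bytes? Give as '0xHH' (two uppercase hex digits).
After byte 1 (0x5B): reg=0xD9
After byte 2 (0xF2): reg=0xD1
After byte 3 (0xF2): reg=0xE9
After byte 4 (0x8B): reg=0x29
After byte 5 (0x66): reg=0xEA

Answer: 0xEA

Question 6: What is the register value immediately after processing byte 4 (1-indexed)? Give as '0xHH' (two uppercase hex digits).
Answer: 0x29

Derivation:
After byte 1 (0x5B): reg=0xD9
After byte 2 (0xF2): reg=0xD1
After byte 3 (0xF2): reg=0xE9
After byte 4 (0x8B): reg=0x29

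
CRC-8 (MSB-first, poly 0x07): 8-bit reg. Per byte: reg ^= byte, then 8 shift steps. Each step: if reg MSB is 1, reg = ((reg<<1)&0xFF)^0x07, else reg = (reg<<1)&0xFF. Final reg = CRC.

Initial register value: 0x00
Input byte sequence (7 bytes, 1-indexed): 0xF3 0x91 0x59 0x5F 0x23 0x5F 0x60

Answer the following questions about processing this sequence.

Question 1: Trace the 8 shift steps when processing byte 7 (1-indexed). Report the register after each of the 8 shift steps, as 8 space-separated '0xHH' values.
After byte 1 (0xF3): reg=0xD7
After byte 2 (0x91): reg=0xD5
After byte 3 (0x59): reg=0xAD
After byte 4 (0x5F): reg=0xD0
After byte 5 (0x23): reg=0xD7
After byte 6 (0x5F): reg=0xB1
Register before byte 7: 0xB1
After XOR with byte 0x60: 0xD1

Answer: 0xA5 0x4D 0x9A 0x33 0x66 0xCC 0x9F 0x39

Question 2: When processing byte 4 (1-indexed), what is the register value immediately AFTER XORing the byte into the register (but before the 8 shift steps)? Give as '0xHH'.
Register before byte 4: 0xAD
Byte 4: 0x5F
0xAD XOR 0x5F = 0xF2

Answer: 0xF2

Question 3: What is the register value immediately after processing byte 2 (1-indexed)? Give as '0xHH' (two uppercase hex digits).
Answer: 0xD5

Derivation:
After byte 1 (0xF3): reg=0xD7
After byte 2 (0x91): reg=0xD5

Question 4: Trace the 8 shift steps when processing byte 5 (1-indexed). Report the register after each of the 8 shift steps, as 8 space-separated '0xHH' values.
After byte 1 (0xF3): reg=0xD7
After byte 2 (0x91): reg=0xD5
After byte 3 (0x59): reg=0xAD
After byte 4 (0x5F): reg=0xD0
Register before byte 5: 0xD0
After XOR with byte 0x23: 0xF3

Answer: 0xE1 0xC5 0x8D 0x1D 0x3A 0x74 0xE8 0xD7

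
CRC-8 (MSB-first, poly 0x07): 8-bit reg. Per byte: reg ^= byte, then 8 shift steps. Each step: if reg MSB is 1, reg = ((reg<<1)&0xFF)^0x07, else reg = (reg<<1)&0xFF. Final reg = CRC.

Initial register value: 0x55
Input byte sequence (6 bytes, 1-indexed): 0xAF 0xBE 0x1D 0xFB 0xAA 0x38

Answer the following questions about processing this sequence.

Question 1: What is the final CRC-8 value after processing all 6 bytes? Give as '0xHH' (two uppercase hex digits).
After byte 1 (0xAF): reg=0xE8
After byte 2 (0xBE): reg=0xA5
After byte 3 (0x1D): reg=0x21
After byte 4 (0xFB): reg=0x08
After byte 5 (0xAA): reg=0x67
After byte 6 (0x38): reg=0x9A

Answer: 0x9A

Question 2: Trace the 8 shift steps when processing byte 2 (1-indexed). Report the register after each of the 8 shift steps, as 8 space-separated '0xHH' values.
Answer: 0xAC 0x5F 0xBE 0x7B 0xF6 0xEB 0xD1 0xA5

Derivation:
After byte 1 (0xAF): reg=0xE8
Register before byte 2: 0xE8
After XOR with byte 0xBE: 0x56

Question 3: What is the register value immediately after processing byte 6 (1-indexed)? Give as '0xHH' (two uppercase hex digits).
Answer: 0x9A

Derivation:
After byte 1 (0xAF): reg=0xE8
After byte 2 (0xBE): reg=0xA5
After byte 3 (0x1D): reg=0x21
After byte 4 (0xFB): reg=0x08
After byte 5 (0xAA): reg=0x67
After byte 6 (0x38): reg=0x9A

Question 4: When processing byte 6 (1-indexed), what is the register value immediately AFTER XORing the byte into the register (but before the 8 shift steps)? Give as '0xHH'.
Register before byte 6: 0x67
Byte 6: 0x38
0x67 XOR 0x38 = 0x5F

Answer: 0x5F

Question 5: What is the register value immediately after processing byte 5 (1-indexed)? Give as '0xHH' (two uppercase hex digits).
After byte 1 (0xAF): reg=0xE8
After byte 2 (0xBE): reg=0xA5
After byte 3 (0x1D): reg=0x21
After byte 4 (0xFB): reg=0x08
After byte 5 (0xAA): reg=0x67

Answer: 0x67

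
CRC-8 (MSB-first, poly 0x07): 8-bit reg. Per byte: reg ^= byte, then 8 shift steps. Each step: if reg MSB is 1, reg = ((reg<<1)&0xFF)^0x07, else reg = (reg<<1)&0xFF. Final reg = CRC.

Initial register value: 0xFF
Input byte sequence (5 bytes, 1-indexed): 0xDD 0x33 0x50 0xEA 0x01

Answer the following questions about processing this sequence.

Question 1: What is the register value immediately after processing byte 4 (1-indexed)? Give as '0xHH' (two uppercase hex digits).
After byte 1 (0xDD): reg=0xEE
After byte 2 (0x33): reg=0x1D
After byte 3 (0x50): reg=0xE4
After byte 4 (0xEA): reg=0x2A

Answer: 0x2A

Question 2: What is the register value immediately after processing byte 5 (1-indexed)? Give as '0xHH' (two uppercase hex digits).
Answer: 0xD1

Derivation:
After byte 1 (0xDD): reg=0xEE
After byte 2 (0x33): reg=0x1D
After byte 3 (0x50): reg=0xE4
After byte 4 (0xEA): reg=0x2A
After byte 5 (0x01): reg=0xD1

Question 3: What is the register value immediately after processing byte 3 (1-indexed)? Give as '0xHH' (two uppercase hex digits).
After byte 1 (0xDD): reg=0xEE
After byte 2 (0x33): reg=0x1D
After byte 3 (0x50): reg=0xE4

Answer: 0xE4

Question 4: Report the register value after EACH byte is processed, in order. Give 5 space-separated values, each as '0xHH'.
0xEE 0x1D 0xE4 0x2A 0xD1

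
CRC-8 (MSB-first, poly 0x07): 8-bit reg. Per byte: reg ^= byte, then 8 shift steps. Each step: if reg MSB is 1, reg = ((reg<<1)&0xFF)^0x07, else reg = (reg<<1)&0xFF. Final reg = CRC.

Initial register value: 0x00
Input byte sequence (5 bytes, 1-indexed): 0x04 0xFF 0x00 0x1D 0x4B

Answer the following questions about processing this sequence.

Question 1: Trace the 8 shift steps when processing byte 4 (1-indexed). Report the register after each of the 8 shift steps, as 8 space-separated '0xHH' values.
Answer: 0xC2 0x83 0x01 0x02 0x04 0x08 0x10 0x20

Derivation:
After byte 1 (0x04): reg=0x1C
After byte 2 (0xFF): reg=0xA7
After byte 3 (0x00): reg=0x7C
Register before byte 4: 0x7C
After XOR with byte 0x1D: 0x61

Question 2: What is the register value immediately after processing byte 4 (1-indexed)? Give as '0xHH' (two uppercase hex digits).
After byte 1 (0x04): reg=0x1C
After byte 2 (0xFF): reg=0xA7
After byte 3 (0x00): reg=0x7C
After byte 4 (0x1D): reg=0x20

Answer: 0x20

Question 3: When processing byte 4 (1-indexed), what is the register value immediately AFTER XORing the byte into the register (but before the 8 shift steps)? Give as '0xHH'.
Answer: 0x61

Derivation:
Register before byte 4: 0x7C
Byte 4: 0x1D
0x7C XOR 0x1D = 0x61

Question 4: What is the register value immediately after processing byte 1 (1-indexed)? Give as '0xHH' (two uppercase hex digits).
After byte 1 (0x04): reg=0x1C

Answer: 0x1C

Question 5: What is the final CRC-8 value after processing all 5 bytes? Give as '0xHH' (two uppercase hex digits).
After byte 1 (0x04): reg=0x1C
After byte 2 (0xFF): reg=0xA7
After byte 3 (0x00): reg=0x7C
After byte 4 (0x1D): reg=0x20
After byte 5 (0x4B): reg=0x16

Answer: 0x16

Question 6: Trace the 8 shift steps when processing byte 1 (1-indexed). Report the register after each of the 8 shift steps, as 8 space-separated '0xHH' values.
Answer: 0x08 0x10 0x20 0x40 0x80 0x07 0x0E 0x1C

Derivation:
Register before byte 1: 0x00
After XOR with byte 0x04: 0x04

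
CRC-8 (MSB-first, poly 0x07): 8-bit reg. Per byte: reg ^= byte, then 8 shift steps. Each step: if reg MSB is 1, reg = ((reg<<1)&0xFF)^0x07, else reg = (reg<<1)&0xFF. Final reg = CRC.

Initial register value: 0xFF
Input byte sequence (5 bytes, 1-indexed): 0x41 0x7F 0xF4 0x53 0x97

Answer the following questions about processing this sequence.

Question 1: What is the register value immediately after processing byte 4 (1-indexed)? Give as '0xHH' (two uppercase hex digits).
Answer: 0x82

Derivation:
After byte 1 (0x41): reg=0x33
After byte 2 (0x7F): reg=0xE3
After byte 3 (0xF4): reg=0x65
After byte 4 (0x53): reg=0x82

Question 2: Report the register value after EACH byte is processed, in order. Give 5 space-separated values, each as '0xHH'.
0x33 0xE3 0x65 0x82 0x6B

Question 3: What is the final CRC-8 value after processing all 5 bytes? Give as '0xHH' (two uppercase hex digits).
After byte 1 (0x41): reg=0x33
After byte 2 (0x7F): reg=0xE3
After byte 3 (0xF4): reg=0x65
After byte 4 (0x53): reg=0x82
After byte 5 (0x97): reg=0x6B

Answer: 0x6B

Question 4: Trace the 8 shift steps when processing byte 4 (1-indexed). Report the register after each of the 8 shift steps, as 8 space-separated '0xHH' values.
After byte 1 (0x41): reg=0x33
After byte 2 (0x7F): reg=0xE3
After byte 3 (0xF4): reg=0x65
Register before byte 4: 0x65
After XOR with byte 0x53: 0x36

Answer: 0x6C 0xD8 0xB7 0x69 0xD2 0xA3 0x41 0x82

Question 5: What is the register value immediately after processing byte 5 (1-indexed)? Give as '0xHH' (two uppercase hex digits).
After byte 1 (0x41): reg=0x33
After byte 2 (0x7F): reg=0xE3
After byte 3 (0xF4): reg=0x65
After byte 4 (0x53): reg=0x82
After byte 5 (0x97): reg=0x6B

Answer: 0x6B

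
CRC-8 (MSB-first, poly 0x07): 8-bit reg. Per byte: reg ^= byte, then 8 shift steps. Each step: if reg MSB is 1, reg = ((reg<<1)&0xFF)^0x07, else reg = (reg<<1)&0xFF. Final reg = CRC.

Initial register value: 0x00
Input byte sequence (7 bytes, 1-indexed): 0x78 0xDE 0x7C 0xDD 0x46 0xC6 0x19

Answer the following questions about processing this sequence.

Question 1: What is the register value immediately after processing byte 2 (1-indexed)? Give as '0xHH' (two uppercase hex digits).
After byte 1 (0x78): reg=0x6F
After byte 2 (0xDE): reg=0x1E

Answer: 0x1E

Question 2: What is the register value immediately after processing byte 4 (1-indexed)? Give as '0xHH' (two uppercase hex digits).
After byte 1 (0x78): reg=0x6F
After byte 2 (0xDE): reg=0x1E
After byte 3 (0x7C): reg=0x29
After byte 4 (0xDD): reg=0xC2

Answer: 0xC2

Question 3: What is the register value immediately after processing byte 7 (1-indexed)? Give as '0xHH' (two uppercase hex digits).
Answer: 0x7C

Derivation:
After byte 1 (0x78): reg=0x6F
After byte 2 (0xDE): reg=0x1E
After byte 3 (0x7C): reg=0x29
After byte 4 (0xDD): reg=0xC2
After byte 5 (0x46): reg=0x95
After byte 6 (0xC6): reg=0xBE
After byte 7 (0x19): reg=0x7C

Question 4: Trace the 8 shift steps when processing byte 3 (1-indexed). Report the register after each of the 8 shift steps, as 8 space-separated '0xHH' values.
Answer: 0xC4 0x8F 0x19 0x32 0x64 0xC8 0x97 0x29

Derivation:
After byte 1 (0x78): reg=0x6F
After byte 2 (0xDE): reg=0x1E
Register before byte 3: 0x1E
After XOR with byte 0x7C: 0x62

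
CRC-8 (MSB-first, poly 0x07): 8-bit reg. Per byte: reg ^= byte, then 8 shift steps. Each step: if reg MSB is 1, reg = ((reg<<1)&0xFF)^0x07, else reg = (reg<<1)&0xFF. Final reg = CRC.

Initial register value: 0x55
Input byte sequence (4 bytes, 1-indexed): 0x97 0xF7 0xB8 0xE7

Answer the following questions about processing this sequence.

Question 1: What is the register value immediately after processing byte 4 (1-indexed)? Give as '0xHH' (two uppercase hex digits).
Answer: 0xA0

Derivation:
After byte 1 (0x97): reg=0x40
After byte 2 (0xF7): reg=0x0C
After byte 3 (0xB8): reg=0x05
After byte 4 (0xE7): reg=0xA0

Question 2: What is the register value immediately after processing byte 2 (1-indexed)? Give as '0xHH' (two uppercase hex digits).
After byte 1 (0x97): reg=0x40
After byte 2 (0xF7): reg=0x0C

Answer: 0x0C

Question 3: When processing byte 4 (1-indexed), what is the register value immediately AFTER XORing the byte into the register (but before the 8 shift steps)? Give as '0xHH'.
Register before byte 4: 0x05
Byte 4: 0xE7
0x05 XOR 0xE7 = 0xE2

Answer: 0xE2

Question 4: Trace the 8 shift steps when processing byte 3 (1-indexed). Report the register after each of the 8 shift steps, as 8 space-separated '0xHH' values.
Answer: 0x6F 0xDE 0xBB 0x71 0xE2 0xC3 0x81 0x05

Derivation:
After byte 1 (0x97): reg=0x40
After byte 2 (0xF7): reg=0x0C
Register before byte 3: 0x0C
After XOR with byte 0xB8: 0xB4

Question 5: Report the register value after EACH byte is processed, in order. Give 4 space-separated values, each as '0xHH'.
0x40 0x0C 0x05 0xA0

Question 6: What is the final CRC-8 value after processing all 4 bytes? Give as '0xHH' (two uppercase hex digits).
Answer: 0xA0

Derivation:
After byte 1 (0x97): reg=0x40
After byte 2 (0xF7): reg=0x0C
After byte 3 (0xB8): reg=0x05
After byte 4 (0xE7): reg=0xA0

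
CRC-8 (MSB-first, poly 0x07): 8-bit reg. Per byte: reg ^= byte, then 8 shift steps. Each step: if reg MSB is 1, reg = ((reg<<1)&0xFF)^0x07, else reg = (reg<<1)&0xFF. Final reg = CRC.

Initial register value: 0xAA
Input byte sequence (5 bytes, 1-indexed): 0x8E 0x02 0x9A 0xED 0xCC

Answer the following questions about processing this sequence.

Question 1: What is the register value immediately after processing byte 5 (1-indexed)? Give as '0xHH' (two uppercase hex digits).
Answer: 0x29

Derivation:
After byte 1 (0x8E): reg=0xFC
After byte 2 (0x02): reg=0xF4
After byte 3 (0x9A): reg=0x0D
After byte 4 (0xED): reg=0xAE
After byte 5 (0xCC): reg=0x29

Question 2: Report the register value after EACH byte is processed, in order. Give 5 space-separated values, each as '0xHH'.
0xFC 0xF4 0x0D 0xAE 0x29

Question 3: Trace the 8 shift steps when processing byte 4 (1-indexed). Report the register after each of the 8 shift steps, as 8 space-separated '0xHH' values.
After byte 1 (0x8E): reg=0xFC
After byte 2 (0x02): reg=0xF4
After byte 3 (0x9A): reg=0x0D
Register before byte 4: 0x0D
After XOR with byte 0xED: 0xE0

Answer: 0xC7 0x89 0x15 0x2A 0x54 0xA8 0x57 0xAE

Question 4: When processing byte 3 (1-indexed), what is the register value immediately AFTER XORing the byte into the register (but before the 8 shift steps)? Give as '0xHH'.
Register before byte 3: 0xF4
Byte 3: 0x9A
0xF4 XOR 0x9A = 0x6E

Answer: 0x6E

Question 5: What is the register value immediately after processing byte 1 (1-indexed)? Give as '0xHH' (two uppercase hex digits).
After byte 1 (0x8E): reg=0xFC

Answer: 0xFC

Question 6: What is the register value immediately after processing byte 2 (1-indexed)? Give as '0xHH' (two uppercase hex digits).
Answer: 0xF4

Derivation:
After byte 1 (0x8E): reg=0xFC
After byte 2 (0x02): reg=0xF4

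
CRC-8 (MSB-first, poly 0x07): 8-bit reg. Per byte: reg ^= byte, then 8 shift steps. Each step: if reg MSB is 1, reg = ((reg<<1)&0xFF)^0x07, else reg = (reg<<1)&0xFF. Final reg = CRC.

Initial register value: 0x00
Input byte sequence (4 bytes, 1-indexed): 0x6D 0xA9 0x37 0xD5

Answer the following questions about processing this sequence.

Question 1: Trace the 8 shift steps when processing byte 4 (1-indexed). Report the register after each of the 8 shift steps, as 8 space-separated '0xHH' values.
After byte 1 (0x6D): reg=0x04
After byte 2 (0xA9): reg=0x4A
After byte 3 (0x37): reg=0x74
Register before byte 4: 0x74
After XOR with byte 0xD5: 0xA1

Answer: 0x45 0x8A 0x13 0x26 0x4C 0x98 0x37 0x6E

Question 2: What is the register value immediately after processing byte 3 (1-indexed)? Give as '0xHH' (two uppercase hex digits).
Answer: 0x74

Derivation:
After byte 1 (0x6D): reg=0x04
After byte 2 (0xA9): reg=0x4A
After byte 3 (0x37): reg=0x74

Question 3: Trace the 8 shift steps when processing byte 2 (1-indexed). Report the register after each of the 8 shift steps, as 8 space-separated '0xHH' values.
After byte 1 (0x6D): reg=0x04
Register before byte 2: 0x04
After XOR with byte 0xA9: 0xAD

Answer: 0x5D 0xBA 0x73 0xE6 0xCB 0x91 0x25 0x4A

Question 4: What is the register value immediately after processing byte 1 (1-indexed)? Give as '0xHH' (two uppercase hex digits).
Answer: 0x04

Derivation:
After byte 1 (0x6D): reg=0x04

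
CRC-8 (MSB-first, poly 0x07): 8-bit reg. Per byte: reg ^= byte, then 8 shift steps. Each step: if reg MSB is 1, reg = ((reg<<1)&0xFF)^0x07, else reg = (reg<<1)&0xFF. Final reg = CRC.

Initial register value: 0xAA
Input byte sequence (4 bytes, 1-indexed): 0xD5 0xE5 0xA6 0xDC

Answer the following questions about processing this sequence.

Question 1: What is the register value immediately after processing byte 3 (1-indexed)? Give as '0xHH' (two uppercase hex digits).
After byte 1 (0xD5): reg=0x7A
After byte 2 (0xE5): reg=0xD4
After byte 3 (0xA6): reg=0x59

Answer: 0x59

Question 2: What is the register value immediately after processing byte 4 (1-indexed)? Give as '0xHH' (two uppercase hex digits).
After byte 1 (0xD5): reg=0x7A
After byte 2 (0xE5): reg=0xD4
After byte 3 (0xA6): reg=0x59
After byte 4 (0xDC): reg=0x92

Answer: 0x92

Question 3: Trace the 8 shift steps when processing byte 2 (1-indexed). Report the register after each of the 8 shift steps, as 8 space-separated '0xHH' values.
Answer: 0x39 0x72 0xE4 0xCF 0x99 0x35 0x6A 0xD4

Derivation:
After byte 1 (0xD5): reg=0x7A
Register before byte 2: 0x7A
After XOR with byte 0xE5: 0x9F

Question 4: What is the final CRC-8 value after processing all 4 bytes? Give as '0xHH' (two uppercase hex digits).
After byte 1 (0xD5): reg=0x7A
After byte 2 (0xE5): reg=0xD4
After byte 3 (0xA6): reg=0x59
After byte 4 (0xDC): reg=0x92

Answer: 0x92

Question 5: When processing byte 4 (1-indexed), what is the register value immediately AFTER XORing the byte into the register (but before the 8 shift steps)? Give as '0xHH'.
Answer: 0x85

Derivation:
Register before byte 4: 0x59
Byte 4: 0xDC
0x59 XOR 0xDC = 0x85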